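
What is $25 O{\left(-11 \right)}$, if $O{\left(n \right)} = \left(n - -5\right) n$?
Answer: $1650$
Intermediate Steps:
$O{\left(n \right)} = n \left(5 + n\right)$ ($O{\left(n \right)} = \left(n + 5\right) n = \left(5 + n\right) n = n \left(5 + n\right)$)
$25 O{\left(-11 \right)} = 25 \left(- 11 \left(5 - 11\right)\right) = 25 \left(\left(-11\right) \left(-6\right)\right) = 25 \cdot 66 = 1650$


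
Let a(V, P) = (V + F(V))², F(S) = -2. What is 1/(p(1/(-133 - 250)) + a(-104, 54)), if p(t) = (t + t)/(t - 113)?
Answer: 21640/243147041 ≈ 8.9000e-5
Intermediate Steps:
p(t) = 2*t/(-113 + t) (p(t) = (2*t)/(-113 + t) = 2*t/(-113 + t))
a(V, P) = (-2 + V)² (a(V, P) = (V - 2)² = (-2 + V)²)
1/(p(1/(-133 - 250)) + a(-104, 54)) = 1/(2/((-133 - 250)*(-113 + 1/(-133 - 250))) + (-2 - 104)²) = 1/(2/(-383*(-113 + 1/(-383))) + (-106)²) = 1/(2*(-1/383)/(-113 - 1/383) + 11236) = 1/(2*(-1/383)/(-43280/383) + 11236) = 1/(2*(-1/383)*(-383/43280) + 11236) = 1/(1/21640 + 11236) = 1/(243147041/21640) = 21640/243147041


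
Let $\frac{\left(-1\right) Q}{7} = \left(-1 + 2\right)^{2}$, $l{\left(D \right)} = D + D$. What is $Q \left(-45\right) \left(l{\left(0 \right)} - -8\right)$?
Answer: $2520$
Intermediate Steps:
$l{\left(D \right)} = 2 D$
$Q = -7$ ($Q = - 7 \left(-1 + 2\right)^{2} = - 7 \cdot 1^{2} = \left(-7\right) 1 = -7$)
$Q \left(-45\right) \left(l{\left(0 \right)} - -8\right) = \left(-7\right) \left(-45\right) \left(2 \cdot 0 - -8\right) = 315 \left(0 + 8\right) = 315 \cdot 8 = 2520$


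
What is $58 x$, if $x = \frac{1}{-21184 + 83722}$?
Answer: $\frac{29}{31269} \approx 0.00092744$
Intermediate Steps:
$x = \frac{1}{62538} \approx 1.599 \cdot 10^{-5}$
$58 x = 58 \cdot \frac{1}{62538} = \frac{29}{31269}$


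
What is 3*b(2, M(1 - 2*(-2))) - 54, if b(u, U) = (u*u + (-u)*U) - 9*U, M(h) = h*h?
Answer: -867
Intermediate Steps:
M(h) = h**2
b(u, U) = u**2 - 9*U - U*u (b(u, U) = (u**2 - U*u) - 9*U = u**2 - 9*U - U*u)
3*b(2, M(1 - 2*(-2))) - 54 = 3*(2**2 - 9*(1 - 2*(-2))**2 - 1*(1 - 2*(-2))**2*2) - 54 = 3*(4 - 9*(1 + 4)**2 - 1*(1 + 4)**2*2) - 54 = 3*(4 - 9*5**2 - 1*5**2*2) - 54 = 3*(4 - 9*25 - 1*25*2) - 54 = 3*(4 - 225 - 50) - 54 = 3*(-271) - 54 = -813 - 54 = -867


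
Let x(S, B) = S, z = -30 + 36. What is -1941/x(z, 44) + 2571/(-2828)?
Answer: -917429/2828 ≈ -324.41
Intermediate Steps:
z = 6
-1941/x(z, 44) + 2571/(-2828) = -1941/6 + 2571/(-2828) = -1941*⅙ + 2571*(-1/2828) = -647/2 - 2571/2828 = -917429/2828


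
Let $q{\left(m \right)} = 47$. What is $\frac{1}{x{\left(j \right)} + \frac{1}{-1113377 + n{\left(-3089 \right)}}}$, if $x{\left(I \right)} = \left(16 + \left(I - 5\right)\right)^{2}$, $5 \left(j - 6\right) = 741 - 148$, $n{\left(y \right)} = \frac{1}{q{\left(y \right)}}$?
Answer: $\frac{1308217950}{24054674403937} \approx 5.4385 \cdot 10^{-5}$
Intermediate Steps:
$n{\left(y \right)} = \frac{1}{47}$
$j = \frac{623}{5}$ ($j = 6 + \frac{741 - 148}{5} = 6 + \frac{1}{5} \cdot 593 = 6 + \frac{593}{5} = \frac{623}{5} \approx 124.6$)
$x{\left(I \right)} = \left(11 + I\right)^{2}$ ($x{\left(I \right)} = \left(16 + \left(-5 + I\right)\right)^{2} = \left(11 + I\right)^{2}$)
$\frac{1}{x{\left(j \right)} + \frac{1}{-1113377 + n{\left(-3089 \right)}}} = \frac{1}{\left(11 + \frac{623}{5}\right)^{2} + \frac{1}{-1113377 + \frac{1}{47}}} = \frac{1}{\left(\frac{678}{5}\right)^{2} + \frac{1}{- \frac{52328718}{47}}} = \frac{1}{\frac{459684}{25} - \frac{47}{52328718}} = \frac{1}{\frac{24054674403937}{1308217950}} = \frac{1308217950}{24054674403937}$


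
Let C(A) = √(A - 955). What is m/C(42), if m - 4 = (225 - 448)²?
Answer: -49733*I*√913/913 ≈ -1645.9*I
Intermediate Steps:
C(A) = √(-955 + A)
m = 49733 (m = 4 + (225 - 448)² = 4 + (-223)² = 4 + 49729 = 49733)
m/C(42) = 49733/(√(-955 + 42)) = 49733/(√(-913)) = 49733/((I*√913)) = 49733*(-I*√913/913) = -49733*I*√913/913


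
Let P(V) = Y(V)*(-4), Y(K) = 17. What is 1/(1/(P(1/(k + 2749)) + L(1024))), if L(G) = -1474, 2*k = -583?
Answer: -1542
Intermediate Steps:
k = -583/2 (k = (½)*(-583) = -583/2 ≈ -291.50)
P(V) = -68 (P(V) = 17*(-4) = -68)
1/(1/(P(1/(k + 2749)) + L(1024))) = 1/(1/(-68 - 1474)) = 1/(1/(-1542)) = 1/(-1/1542) = -1542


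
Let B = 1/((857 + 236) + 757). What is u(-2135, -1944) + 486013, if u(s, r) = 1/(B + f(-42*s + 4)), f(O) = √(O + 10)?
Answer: 149178526404882137/306943489999 + 6845000*√22421/306943489999 ≈ 4.8601e+5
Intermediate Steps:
f(O) = √(10 + O)
B = 1/1850 (B = 1/(1093 + 757) = 1/1850 ≈ 0.00054054)
u(s, r) = 1/(1/1850 + √(14 - 42*s)) (u(s, r) = 1/(1/1850 + √(10 + (-42*s + 4))) = 1/(1/1850 + √(10 + (4 - 42*s))) = 1/(1/1850 + √(14 - 42*s)))
u(-2135, -1944) + 486013 = 1850/(1 + 1850*√14*√(1 - 3*(-2135))) + 486013 = 1850/(1 + 1850*√14*√(1 + 6405)) + 486013 = 1850/(1 + 1850*√14*√6406) + 486013 = 1850/(1 + 3700*√22421) + 486013 = 486013 + 1850/(1 + 3700*√22421)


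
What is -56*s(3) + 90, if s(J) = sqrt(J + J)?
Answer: 90 - 56*sqrt(6) ≈ -47.171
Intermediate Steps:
s(J) = sqrt(2)*sqrt(J) (s(J) = sqrt(2*J) = sqrt(2)*sqrt(J))
-56*s(3) + 90 = -56*sqrt(2)*sqrt(3) + 90 = -56*sqrt(6) + 90 = 90 - 56*sqrt(6)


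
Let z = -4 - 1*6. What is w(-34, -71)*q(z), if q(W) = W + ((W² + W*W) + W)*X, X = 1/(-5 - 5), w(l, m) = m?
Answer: 2059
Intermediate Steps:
X = -⅒ (X = 1/(-10) = -⅒ ≈ -0.10000)
z = -10 (z = -4 - 6 = -10)
q(W) = -W²/5 + 9*W/10 (q(W) = W + ((W² + W*W) + W)*(-⅒) = W + ((W² + W²) + W)*(-⅒) = W + (2*W² + W)*(-⅒) = W + (W + 2*W²)*(-⅒) = W + (-W²/5 - W/10) = -W²/5 + 9*W/10)
w(-34, -71)*q(z) = -71*(-10)*(9 - 2*(-10))/10 = -71*(-10)*(9 + 20)/10 = -71*(-10)*29/10 = -71*(-29) = 2059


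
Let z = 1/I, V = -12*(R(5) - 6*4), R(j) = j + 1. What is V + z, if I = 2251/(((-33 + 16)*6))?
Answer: 486114/2251 ≈ 215.95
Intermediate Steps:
R(j) = 1 + j
V = 216 (V = -12*((1 + 5) - 6*4) = -12*(6 - 24) = -12*(-18) = 216)
I = -2251/102 (I = 2251/((-17*6)) = 2251/(-102) = 2251*(-1/102) = -2251/102 ≈ -22.069)
z = -102/2251 (z = 1/(-2251/102) = -102/2251 ≈ -0.045313)
V + z = 216 - 102/2251 = 486114/2251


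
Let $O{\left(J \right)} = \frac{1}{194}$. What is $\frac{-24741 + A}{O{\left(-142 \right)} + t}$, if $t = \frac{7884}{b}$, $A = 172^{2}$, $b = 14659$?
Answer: $\frac{13772746178}{1544155} \approx 8919.3$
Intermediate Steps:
$O{\left(J \right)} = \frac{1}{194}$
$A = 29584$
$t = \frac{7884}{14659} \approx 0.53783$
$\frac{-24741 + A}{O{\left(-142 \right)} + t} = \frac{-24741 + 29584}{\frac{1}{194} + \frac{7884}{14659}} = \frac{4843}{\frac{1544155}{2843846}} = 4843 \cdot \frac{2843846}{1544155} = \frac{13772746178}{1544155}$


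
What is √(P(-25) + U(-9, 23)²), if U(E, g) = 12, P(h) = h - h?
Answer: 12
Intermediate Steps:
P(h) = 0
√(P(-25) + U(-9, 23)²) = √(0 + 12²) = √(0 + 144) = √144 = 12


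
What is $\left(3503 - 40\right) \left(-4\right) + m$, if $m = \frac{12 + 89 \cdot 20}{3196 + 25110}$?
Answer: $- \frac{196046460}{14153} \approx -13852.0$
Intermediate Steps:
$m = \frac{896}{14153}$ ($m = \frac{12 + 1780}{28306} = 1792 \cdot \frac{1}{28306} = \frac{896}{14153} \approx 0.063308$)
$\left(3503 - 40\right) \left(-4\right) + m = \left(3503 - 40\right) \left(-4\right) + \frac{896}{14153} = 3463 \left(-4\right) + \frac{896}{14153} = -13852 + \frac{896}{14153} = - \frac{196046460}{14153}$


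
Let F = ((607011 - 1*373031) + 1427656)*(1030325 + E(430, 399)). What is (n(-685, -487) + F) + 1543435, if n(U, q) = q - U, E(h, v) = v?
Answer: 1712689648097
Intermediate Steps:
F = 1712688104464 (F = ((607011 - 1*373031) + 1427656)*(1030325 + 399) = ((607011 - 373031) + 1427656)*1030724 = (233980 + 1427656)*1030724 = 1661636*1030724 = 1712688104464)
(n(-685, -487) + F) + 1543435 = ((-487 - 1*(-685)) + 1712688104464) + 1543435 = ((-487 + 685) + 1712688104464) + 1543435 = (198 + 1712688104464) + 1543435 = 1712688104662 + 1543435 = 1712689648097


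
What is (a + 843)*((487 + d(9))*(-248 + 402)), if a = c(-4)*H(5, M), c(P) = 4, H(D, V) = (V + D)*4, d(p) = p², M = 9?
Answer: 93332624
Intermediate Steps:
H(D, V) = 4*D + 4*V (H(D, V) = (D + V)*4 = 4*D + 4*V)
a = 224 (a = 4*(4*5 + 4*9) = 4*(20 + 36) = 4*56 = 224)
(a + 843)*((487 + d(9))*(-248 + 402)) = (224 + 843)*((487 + 9²)*(-248 + 402)) = 1067*((487 + 81)*154) = 1067*(568*154) = 1067*87472 = 93332624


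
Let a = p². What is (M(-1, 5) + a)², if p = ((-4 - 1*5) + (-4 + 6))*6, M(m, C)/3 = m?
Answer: 3101121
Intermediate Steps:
M(m, C) = 3*m
p = -42 (p = ((-4 - 5) + 2)*6 = (-9 + 2)*6 = -7*6 = -42)
a = 1764 (a = (-42)² = 1764)
(M(-1, 5) + a)² = (3*(-1) + 1764)² = (-3 + 1764)² = 1761² = 3101121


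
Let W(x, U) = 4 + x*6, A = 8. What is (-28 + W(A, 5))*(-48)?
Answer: -1152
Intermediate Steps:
W(x, U) = 4 + 6*x
(-28 + W(A, 5))*(-48) = (-28 + (4 + 6*8))*(-48) = (-28 + (4 + 48))*(-48) = (-28 + 52)*(-48) = 24*(-48) = -1152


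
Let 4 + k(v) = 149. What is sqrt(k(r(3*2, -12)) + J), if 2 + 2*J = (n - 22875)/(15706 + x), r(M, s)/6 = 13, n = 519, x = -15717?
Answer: 3*sqrt(15598)/11 ≈ 34.061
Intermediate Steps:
r(M, s) = 78 (r(M, s) = 6*13 = 78)
k(v) = 145 (k(v) = -4 + 149 = 145)
J = 11167/11 (J = -1 + ((519 - 22875)/(15706 - 15717))/2 = -1 + (-22356/(-11))/2 = -1 + (-22356*(-1/11))/2 = -1 + (1/2)*(22356/11) = -1 + 11178/11 = 11167/11 ≈ 1015.2)
sqrt(k(r(3*2, -12)) + J) = sqrt(145 + 11167/11) = sqrt(12762/11) = 3*sqrt(15598)/11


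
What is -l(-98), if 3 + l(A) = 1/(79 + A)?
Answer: 58/19 ≈ 3.0526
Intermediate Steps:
l(A) = -3 + 1/(79 + A)
-l(-98) = -(-236 - 3*(-98))/(79 - 98) = -(-236 + 294)/(-19) = -(-1)*58/19 = -1*(-58/19) = 58/19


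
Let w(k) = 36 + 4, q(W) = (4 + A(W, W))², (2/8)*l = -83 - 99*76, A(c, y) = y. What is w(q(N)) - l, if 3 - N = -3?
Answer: 30468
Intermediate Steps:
N = 6 (N = 3 - 1*(-3) = 3 + 3 = 6)
l = -30428 (l = 4*(-83 - 99*76) = 4*(-83 - 7524) = 4*(-7607) = -30428)
q(W) = (4 + W)²
w(k) = 40
w(q(N)) - l = 40 - 1*(-30428) = 40 + 30428 = 30468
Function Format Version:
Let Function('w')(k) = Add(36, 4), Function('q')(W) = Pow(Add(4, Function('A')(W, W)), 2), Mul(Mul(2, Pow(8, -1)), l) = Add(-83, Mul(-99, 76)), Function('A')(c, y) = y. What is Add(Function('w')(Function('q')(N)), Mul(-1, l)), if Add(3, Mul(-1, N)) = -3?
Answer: 30468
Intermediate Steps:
N = 6 (N = Add(3, Mul(-1, -3)) = Add(3, 3) = 6)
l = -30428 (l = Mul(4, Add(-83, Mul(-99, 76))) = Mul(4, Add(-83, -7524)) = Mul(4, -7607) = -30428)
Function('q')(W) = Pow(Add(4, W), 2)
Function('w')(k) = 40
Add(Function('w')(Function('q')(N)), Mul(-1, l)) = Add(40, Mul(-1, -30428)) = Add(40, 30428) = 30468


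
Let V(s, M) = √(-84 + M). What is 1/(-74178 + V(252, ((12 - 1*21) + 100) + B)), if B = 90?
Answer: -74178/5502375587 - √97/5502375587 ≈ -1.3483e-5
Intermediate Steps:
1/(-74178 + V(252, ((12 - 1*21) + 100) + B)) = 1/(-74178 + √(-84 + (((12 - 1*21) + 100) + 90))) = 1/(-74178 + √(-84 + (((12 - 21) + 100) + 90))) = 1/(-74178 + √(-84 + ((-9 + 100) + 90))) = 1/(-74178 + √(-84 + (91 + 90))) = 1/(-74178 + √(-84 + 181)) = 1/(-74178 + √97)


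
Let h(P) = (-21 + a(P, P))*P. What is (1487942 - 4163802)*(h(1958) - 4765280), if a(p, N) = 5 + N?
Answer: 2576435745840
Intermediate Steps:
h(P) = P*(-16 + P) (h(P) = (-21 + (5 + P))*P = (-16 + P)*P = P*(-16 + P))
(1487942 - 4163802)*(h(1958) - 4765280) = (1487942 - 4163802)*(1958*(-16 + 1958) - 4765280) = -2675860*(1958*1942 - 4765280) = -2675860*(3802436 - 4765280) = -2675860*(-962844) = 2576435745840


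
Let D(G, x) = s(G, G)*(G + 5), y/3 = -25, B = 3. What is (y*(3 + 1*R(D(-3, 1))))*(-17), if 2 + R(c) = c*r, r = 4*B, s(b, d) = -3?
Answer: -90525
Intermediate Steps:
y = -75 (y = 3*(-25) = -75)
r = 12 (r = 4*3 = 12)
D(G, x) = -15 - 3*G (D(G, x) = -3*(G + 5) = -3*(5 + G) = -15 - 3*G)
R(c) = -2 + 12*c (R(c) = -2 + c*12 = -2 + 12*c)
(y*(3 + 1*R(D(-3, 1))))*(-17) = -75*(3 + 1*(-2 + 12*(-15 - 3*(-3))))*(-17) = -75*(3 + 1*(-2 + 12*(-15 + 9)))*(-17) = -75*(3 + 1*(-2 + 12*(-6)))*(-17) = -75*(3 + 1*(-2 - 72))*(-17) = -75*(3 + 1*(-74))*(-17) = -75*(3 - 74)*(-17) = -75*(-71)*(-17) = 5325*(-17) = -90525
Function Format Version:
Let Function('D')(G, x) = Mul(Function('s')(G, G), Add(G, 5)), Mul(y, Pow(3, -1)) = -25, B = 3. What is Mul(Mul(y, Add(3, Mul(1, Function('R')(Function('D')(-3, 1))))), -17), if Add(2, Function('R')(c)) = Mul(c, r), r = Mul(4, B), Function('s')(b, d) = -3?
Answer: -90525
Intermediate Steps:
y = -75 (y = Mul(3, -25) = -75)
r = 12 (r = Mul(4, 3) = 12)
Function('D')(G, x) = Add(-15, Mul(-3, G)) (Function('D')(G, x) = Mul(-3, Add(G, 5)) = Mul(-3, Add(5, G)) = Add(-15, Mul(-3, G)))
Function('R')(c) = Add(-2, Mul(12, c)) (Function('R')(c) = Add(-2, Mul(c, 12)) = Add(-2, Mul(12, c)))
Mul(Mul(y, Add(3, Mul(1, Function('R')(Function('D')(-3, 1))))), -17) = Mul(Mul(-75, Add(3, Mul(1, Add(-2, Mul(12, Add(-15, Mul(-3, -3))))))), -17) = Mul(Mul(-75, Add(3, Mul(1, Add(-2, Mul(12, Add(-15, 9)))))), -17) = Mul(Mul(-75, Add(3, Mul(1, Add(-2, Mul(12, -6))))), -17) = Mul(Mul(-75, Add(3, Mul(1, Add(-2, -72)))), -17) = Mul(Mul(-75, Add(3, Mul(1, -74))), -17) = Mul(Mul(-75, Add(3, -74)), -17) = Mul(Mul(-75, -71), -17) = Mul(5325, -17) = -90525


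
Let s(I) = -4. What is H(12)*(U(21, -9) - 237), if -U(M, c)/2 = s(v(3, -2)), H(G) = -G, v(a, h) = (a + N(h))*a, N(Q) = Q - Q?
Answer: 2748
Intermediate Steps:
N(Q) = 0
v(a, h) = a² (v(a, h) = (a + 0)*a = a*a = a²)
U(M, c) = 8 (U(M, c) = -2*(-4) = 8)
H(12)*(U(21, -9) - 237) = (-1*12)*(8 - 237) = -12*(-229) = 2748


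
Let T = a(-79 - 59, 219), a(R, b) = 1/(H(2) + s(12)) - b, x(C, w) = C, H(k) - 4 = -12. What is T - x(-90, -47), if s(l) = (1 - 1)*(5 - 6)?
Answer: -1033/8 ≈ -129.13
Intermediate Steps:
H(k) = -8 (H(k) = 4 - 12 = -8)
s(l) = 0 (s(l) = 0*(-1) = 0)
a(R, b) = -⅛ - b (a(R, b) = 1/(-8 + 0) - b = 1/(-8) - b = -⅛ - b)
T = -1753/8 (T = -⅛ - 1*219 = -⅛ - 219 = -1753/8 ≈ -219.13)
T - x(-90, -47) = -1753/8 - 1*(-90) = -1753/8 + 90 = -1033/8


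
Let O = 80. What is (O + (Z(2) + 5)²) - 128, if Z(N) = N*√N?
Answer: -15 + 20*√2 ≈ 13.284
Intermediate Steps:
Z(N) = N^(3/2)
(O + (Z(2) + 5)²) - 128 = (80 + (2^(3/2) + 5)²) - 128 = (80 + (2*√2 + 5)²) - 128 = (80 + (5 + 2*√2)²) - 128 = -48 + (5 + 2*√2)²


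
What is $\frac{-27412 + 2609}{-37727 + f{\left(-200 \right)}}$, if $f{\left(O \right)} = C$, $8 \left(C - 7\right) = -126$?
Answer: $\frac{5836}{8879} \approx 0.65728$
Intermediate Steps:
$C = - \frac{35}{4}$ ($C = 7 + \frac{1}{8} \left(-126\right) = 7 - \frac{63}{4} = - \frac{35}{4} \approx -8.75$)
$f{\left(O \right)} = - \frac{35}{4}$
$\frac{-27412 + 2609}{-37727 + f{\left(-200 \right)}} = \frac{-27412 + 2609}{-37727 - \frac{35}{4}} = - \frac{24803}{- \frac{150943}{4}} = \left(-24803\right) \left(- \frac{4}{150943}\right) = \frac{5836}{8879}$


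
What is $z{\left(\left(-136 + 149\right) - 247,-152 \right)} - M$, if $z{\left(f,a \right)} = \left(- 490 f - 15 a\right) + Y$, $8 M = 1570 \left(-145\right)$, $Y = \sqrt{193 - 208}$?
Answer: $\frac{581585}{4} + i \sqrt{15} \approx 1.454 \cdot 10^{5} + 3.873 i$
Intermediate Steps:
$Y = i \sqrt{15}$ ($Y = \sqrt{-15} = i \sqrt{15} \approx 3.873 i$)
$M = - \frac{113825}{4}$ ($M = \frac{1570 \left(-145\right)}{8} = \frac{1}{8} \left(-227650\right) = - \frac{113825}{4} \approx -28456.0$)
$z{\left(f,a \right)} = - 490 f - 15 a + i \sqrt{15}$ ($z{\left(f,a \right)} = \left(- 490 f - 15 a\right) + i \sqrt{15} = - 490 f - 15 a + i \sqrt{15}$)
$z{\left(\left(-136 + 149\right) - 247,-152 \right)} - M = \left(- 490 \left(\left(-136 + 149\right) - 247\right) - -2280 + i \sqrt{15}\right) - - \frac{113825}{4} = \left(- 490 \left(13 - 247\right) + 2280 + i \sqrt{15}\right) + \frac{113825}{4} = \left(\left(-490\right) \left(-234\right) + 2280 + i \sqrt{15}\right) + \frac{113825}{4} = \left(114660 + 2280 + i \sqrt{15}\right) + \frac{113825}{4} = \left(116940 + i \sqrt{15}\right) + \frac{113825}{4} = \frac{581585}{4} + i \sqrt{15}$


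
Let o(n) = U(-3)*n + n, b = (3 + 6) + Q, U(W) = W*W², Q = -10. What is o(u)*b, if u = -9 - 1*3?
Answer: -312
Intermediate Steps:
U(W) = W³
u = -12 (u = -9 - 3 = -12)
b = -1 (b = (3 + 6) - 10 = 9 - 10 = -1)
o(n) = -26*n (o(n) = (-3)³*n + n = -27*n + n = -26*n)
o(u)*b = -26*(-12)*(-1) = 312*(-1) = -312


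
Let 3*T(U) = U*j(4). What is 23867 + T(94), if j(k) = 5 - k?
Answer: 71695/3 ≈ 23898.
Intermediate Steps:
T(U) = U/3 (T(U) = (U*(5 - 1*4))/3 = (U*(5 - 4))/3 = (U*1)/3 = U/3)
23867 + T(94) = 23867 + (1/3)*94 = 23867 + 94/3 = 71695/3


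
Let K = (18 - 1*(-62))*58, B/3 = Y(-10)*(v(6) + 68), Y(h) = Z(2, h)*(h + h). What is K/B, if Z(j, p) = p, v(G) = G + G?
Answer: 29/300 ≈ 0.096667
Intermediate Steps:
v(G) = 2*G
Y(h) = 2*h² (Y(h) = h*(h + h) = h*(2*h) = 2*h²)
B = 48000 (B = 3*((2*(-10)²)*(2*6 + 68)) = 3*((2*100)*(12 + 68)) = 3*(200*80) = 3*16000 = 48000)
K = 4640 (K = (18 + 62)*58 = 80*58 = 4640)
K/B = 4640/48000 = 4640*(1/48000) = 29/300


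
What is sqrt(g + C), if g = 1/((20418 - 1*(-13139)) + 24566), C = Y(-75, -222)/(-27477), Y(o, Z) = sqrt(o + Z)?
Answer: sqrt(4875780433563 - 30941695178511*I*sqrt(33))/532348557 ≈ 0.017953 - 0.017468*I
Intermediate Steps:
Y(o, Z) = sqrt(Z + o)
C = -I*sqrt(33)/9159 (C = sqrt(-222 - 75)/(-27477) = sqrt(-297)*(-1/27477) = (3*I*sqrt(33))*(-1/27477) = -I*sqrt(33)/9159 ≈ -0.0006272*I)
g = 1/58123 (g = 1/((20418 + 13139) + 24566) = 1/(33557 + 24566) = 1/58123 ≈ 1.7205e-5)
sqrt(g + C) = sqrt(1/58123 - I*sqrt(33)/9159)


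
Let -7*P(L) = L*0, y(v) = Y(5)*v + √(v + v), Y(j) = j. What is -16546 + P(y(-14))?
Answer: -16546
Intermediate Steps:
y(v) = 5*v + √2*√v (y(v) = 5*v + √(v + v) = 5*v + √(2*v) = 5*v + √2*√v)
P(L) = 0 (P(L) = -L*0/7 = -⅐*0 = 0)
-16546 + P(y(-14)) = -16546 + 0 = -16546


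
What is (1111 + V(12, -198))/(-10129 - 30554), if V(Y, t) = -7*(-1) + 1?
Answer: -373/13561 ≈ -0.027505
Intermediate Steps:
V(Y, t) = 8 (V(Y, t) = 7 + 1 = 8)
(1111 + V(12, -198))/(-10129 - 30554) = (1111 + 8)/(-10129 - 30554) = 1119/(-40683) = 1119*(-1/40683) = -373/13561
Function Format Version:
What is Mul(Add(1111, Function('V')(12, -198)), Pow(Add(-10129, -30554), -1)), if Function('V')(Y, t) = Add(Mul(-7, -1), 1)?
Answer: Rational(-373, 13561) ≈ -0.027505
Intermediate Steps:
Function('V')(Y, t) = 8 (Function('V')(Y, t) = Add(7, 1) = 8)
Mul(Add(1111, Function('V')(12, -198)), Pow(Add(-10129, -30554), -1)) = Mul(Add(1111, 8), Pow(Add(-10129, -30554), -1)) = Mul(1119, Pow(-40683, -1)) = Mul(1119, Rational(-1, 40683)) = Rational(-373, 13561)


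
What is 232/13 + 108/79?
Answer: 19732/1027 ≈ 19.213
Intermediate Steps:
232/13 + 108/79 = 19732/1027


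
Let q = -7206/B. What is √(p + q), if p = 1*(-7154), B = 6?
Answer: I*√8355 ≈ 91.406*I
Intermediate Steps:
q = -1201 (q = -7206/6 = -7206*⅙ = -1201)
p = -7154
√(p + q) = √(-7154 - 1201) = √(-8355) = I*√8355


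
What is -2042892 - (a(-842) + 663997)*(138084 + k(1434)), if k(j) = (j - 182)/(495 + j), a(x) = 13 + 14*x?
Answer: -173733241608604/1929 ≈ -9.0064e+10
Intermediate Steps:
k(j) = (-182 + j)/(495 + j)
-2042892 - (a(-842) + 663997)*(138084 + k(1434)) = -2042892 - ((13 + 14*(-842)) + 663997)*(138084 + (-182 + 1434)/(495 + 1434)) = -2042892 - ((13 - 11788) + 663997)*(138084 + 1252/1929) = -2042892 - (-11775 + 663997)*(138084 + (1/1929)*1252) = -2042892 - 652222*(138084 + 1252/1929) = -2042892 - 652222*266365288/1929 = -2042892 - 1*173729300869936/1929 = -2042892 - 173729300869936/1929 = -173733241608604/1929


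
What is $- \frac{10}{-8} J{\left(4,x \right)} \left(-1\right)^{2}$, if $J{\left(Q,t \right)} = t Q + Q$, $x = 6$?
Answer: $35$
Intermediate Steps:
$J{\left(Q,t \right)} = Q + Q t$ ($J{\left(Q,t \right)} = Q t + Q = Q + Q t$)
$- \frac{10}{-8} J{\left(4,x \right)} \left(-1\right)^{2} = - \frac{10}{-8} \cdot 4 \left(1 + 6\right) \left(-1\right)^{2} = \left(-10\right) \left(- \frac{1}{8}\right) 4 \cdot 7 \cdot 1 = \frac{5}{4} \cdot 28 \cdot 1 = 35 \cdot 1 = 35$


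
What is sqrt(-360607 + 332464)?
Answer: 3*I*sqrt(3127) ≈ 167.76*I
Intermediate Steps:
sqrt(-360607 + 332464) = sqrt(-28143) = 3*I*sqrt(3127)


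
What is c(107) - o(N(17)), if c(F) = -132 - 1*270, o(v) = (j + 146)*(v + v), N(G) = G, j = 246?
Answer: -13730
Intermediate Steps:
o(v) = 784*v (o(v) = (246 + 146)*(v + v) = 392*(2*v) = 784*v)
c(F) = -402 (c(F) = -132 - 270 = -402)
c(107) - o(N(17)) = -402 - 784*17 = -402 - 1*13328 = -402 - 13328 = -13730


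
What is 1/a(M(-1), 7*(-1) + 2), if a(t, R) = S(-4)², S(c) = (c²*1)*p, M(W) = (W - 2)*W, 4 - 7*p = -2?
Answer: 49/9216 ≈ 0.0053168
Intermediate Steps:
p = 6/7 (p = 4/7 - ⅐*(-2) = 4/7 + 2/7 = 6/7 ≈ 0.85714)
M(W) = W*(-2 + W) (M(W) = (-2 + W)*W = W*(-2 + W))
S(c) = 6*c²/7 (S(c) = (c²*1)*(6/7) = c²*(6/7) = 6*c²/7)
a(t, R) = 9216/49 (a(t, R) = ((6/7)*(-4)²)² = ((6/7)*16)² = (96/7)² = 9216/49)
1/a(M(-1), 7*(-1) + 2) = 1/(9216/49) = 49/9216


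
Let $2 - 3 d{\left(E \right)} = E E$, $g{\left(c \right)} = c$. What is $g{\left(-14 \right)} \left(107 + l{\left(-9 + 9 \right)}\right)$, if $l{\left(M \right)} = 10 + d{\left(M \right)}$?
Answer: $- \frac{4942}{3} \approx -1647.3$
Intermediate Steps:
$d{\left(E \right)} = \frac{2}{3} - \frac{E^{2}}{3}$ ($d{\left(E \right)} = \frac{2}{3} - \frac{E E}{3} = \frac{2}{3} - \frac{E^{2}}{3}$)
$l{\left(M \right)} = \frac{32}{3} - \frac{M^{2}}{3}$ ($l{\left(M \right)} = 10 - \left(- \frac{2}{3} + \frac{M^{2}}{3}\right) = \frac{32}{3} - \frac{M^{2}}{3}$)
$g{\left(-14 \right)} \left(107 + l{\left(-9 + 9 \right)}\right) = - 14 \left(107 + \left(\frac{32}{3} - \frac{\left(-9 + 9\right)^{2}}{3}\right)\right) = - 14 \left(107 + \left(\frac{32}{3} - \frac{0^{2}}{3}\right)\right) = - 14 \left(107 + \left(\frac{32}{3} - 0\right)\right) = - 14 \left(107 + \left(\frac{32}{3} + 0\right)\right) = - 14 \left(107 + \frac{32}{3}\right) = \left(-14\right) \frac{353}{3} = - \frac{4942}{3}$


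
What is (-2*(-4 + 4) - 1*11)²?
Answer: 121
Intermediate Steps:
(-2*(-4 + 4) - 1*11)² = (-2*0 - 11)² = (0 - 11)² = (-11)² = 121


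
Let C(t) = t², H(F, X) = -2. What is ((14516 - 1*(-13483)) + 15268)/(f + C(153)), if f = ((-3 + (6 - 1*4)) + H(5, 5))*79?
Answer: 43267/23172 ≈ 1.8672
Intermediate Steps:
f = -237 (f = ((-3 + (6 - 1*4)) - 2)*79 = ((-3 + (6 - 4)) - 2)*79 = ((-3 + 2) - 2)*79 = (-1 - 2)*79 = -3*79 = -237)
((14516 - 1*(-13483)) + 15268)/(f + C(153)) = ((14516 - 1*(-13483)) + 15268)/(-237 + 153²) = ((14516 + 13483) + 15268)/(-237 + 23409) = (27999 + 15268)/23172 = 43267*(1/23172) = 43267/23172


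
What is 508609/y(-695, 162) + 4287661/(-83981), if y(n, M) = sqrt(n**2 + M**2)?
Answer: -4287661/83981 + 508609*sqrt(509269)/509269 ≈ 661.65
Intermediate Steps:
y(n, M) = sqrt(M**2 + n**2)
508609/y(-695, 162) + 4287661/(-83981) = 508609/(sqrt(162**2 + (-695)**2)) + 4287661/(-83981) = 508609/(sqrt(26244 + 483025)) + 4287661*(-1/83981) = 508609/(sqrt(509269)) - 4287661/83981 = 508609*(sqrt(509269)/509269) - 4287661/83981 = 508609*sqrt(509269)/509269 - 4287661/83981 = -4287661/83981 + 508609*sqrt(509269)/509269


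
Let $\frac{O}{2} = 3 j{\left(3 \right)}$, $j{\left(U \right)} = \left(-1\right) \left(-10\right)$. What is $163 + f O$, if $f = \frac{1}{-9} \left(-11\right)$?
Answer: $\frac{709}{3} \approx 236.33$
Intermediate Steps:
$j{\left(U \right)} = 10$
$f = \frac{11}{9}$ ($f = \left(- \frac{1}{9}\right) \left(-11\right) = \frac{11}{9} \approx 1.2222$)
$O = 60$ ($O = 2 \cdot 3 \cdot 10 = 2 \cdot 30 = 60$)
$163 + f O = 163 + \frac{11}{9} \cdot 60 = 163 + \frac{220}{3} = \frac{709}{3}$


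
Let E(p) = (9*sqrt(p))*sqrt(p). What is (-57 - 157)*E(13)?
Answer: -25038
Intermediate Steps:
E(p) = 9*p
(-57 - 157)*E(13) = (-57 - 157)*(9*13) = -214*117 = -25038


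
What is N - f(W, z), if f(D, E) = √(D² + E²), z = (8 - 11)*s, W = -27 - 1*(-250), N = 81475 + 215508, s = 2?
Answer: 296983 - √49765 ≈ 2.9676e+5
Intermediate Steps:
N = 296983
W = 223 (W = -27 + 250 = 223)
z = -6 (z = (8 - 11)*2 = -3*2 = -6)
N - f(W, z) = 296983 - √(223² + (-6)²) = 296983 - √(49729 + 36) = 296983 - √49765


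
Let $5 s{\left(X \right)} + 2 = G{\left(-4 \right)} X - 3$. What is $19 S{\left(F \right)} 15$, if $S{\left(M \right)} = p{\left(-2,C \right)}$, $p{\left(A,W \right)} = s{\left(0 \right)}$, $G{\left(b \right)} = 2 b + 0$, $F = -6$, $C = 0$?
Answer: $-285$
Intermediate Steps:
$G{\left(b \right)} = 2 b$
$s{\left(X \right)} = -1 - \frac{8 X}{5}$ ($s{\left(X \right)} = - \frac{2}{5} + \frac{2 \left(-4\right) X - 3}{5} = - \frac{2}{5} + \frac{- 8 X - 3}{5} = - \frac{2}{5} + \frac{-3 - 8 X}{5} = - \frac{2}{5} - \left(\frac{3}{5} + \frac{8 X}{5}\right) = -1 - \frac{8 X}{5}$)
$p{\left(A,W \right)} = -1$ ($p{\left(A,W \right)} = -1 - 0 = -1 + 0 = -1$)
$S{\left(M \right)} = -1$
$19 S{\left(F \right)} 15 = 19 \left(-1\right) 15 = \left(-19\right) 15 = -285$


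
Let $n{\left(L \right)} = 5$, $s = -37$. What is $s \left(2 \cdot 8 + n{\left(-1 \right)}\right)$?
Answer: $-777$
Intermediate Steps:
$s \left(2 \cdot 8 + n{\left(-1 \right)}\right) = - 37 \left(2 \cdot 8 + 5\right) = - 37 \left(16 + 5\right) = \left(-37\right) 21 = -777$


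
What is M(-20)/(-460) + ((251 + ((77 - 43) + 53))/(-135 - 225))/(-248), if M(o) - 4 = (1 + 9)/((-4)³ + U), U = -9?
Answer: -345673/74950560 ≈ -0.0046120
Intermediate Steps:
M(o) = 282/73 (M(o) = 4 + (1 + 9)/((-4)³ - 9) = 4 + 10/(-64 - 9) = 4 + 10/(-73) = 4 + 10*(-1/73) = 4 - 10/73 = 282/73)
M(-20)/(-460) + ((251 + ((77 - 43) + 53))/(-135 - 225))/(-248) = (282/73)/(-460) + ((251 + ((77 - 43) + 53))/(-135 - 225))/(-248) = (282/73)*(-1/460) + ((251 + (34 + 53))/(-360))*(-1/248) = -141/16790 + ((251 + 87)*(-1/360))*(-1/248) = -141/16790 + (338*(-1/360))*(-1/248) = -141/16790 - 169/180*(-1/248) = -141/16790 + 169/44640 = -345673/74950560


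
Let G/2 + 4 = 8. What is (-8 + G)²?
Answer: 0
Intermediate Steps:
G = 8 (G = -8 + 2*8 = -8 + 16 = 8)
(-8 + G)² = (-8 + 8)² = 0² = 0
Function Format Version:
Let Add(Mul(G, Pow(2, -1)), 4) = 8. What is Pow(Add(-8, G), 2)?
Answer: 0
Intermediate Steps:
G = 8 (G = Add(-8, Mul(2, 8)) = Add(-8, 16) = 8)
Pow(Add(-8, G), 2) = Pow(Add(-8, 8), 2) = Pow(0, 2) = 0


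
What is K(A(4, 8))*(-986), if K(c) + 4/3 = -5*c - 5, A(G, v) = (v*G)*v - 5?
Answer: 3731024/3 ≈ 1.2437e+6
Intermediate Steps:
A(G, v) = -5 + G*v² (A(G, v) = (G*v)*v - 5 = G*v² - 5 = -5 + G*v²)
K(c) = -19/3 - 5*c (K(c) = -4/3 + (-5*c - 5) = -4/3 + (-5 - 5*c) = -19/3 - 5*c)
K(A(4, 8))*(-986) = (-19/3 - 5*(-5 + 4*8²))*(-986) = (-19/3 - 5*(-5 + 4*64))*(-986) = (-19/3 - 5*(-5 + 256))*(-986) = (-19/3 - 5*251)*(-986) = (-19/3 - 1255)*(-986) = -3784/3*(-986) = 3731024/3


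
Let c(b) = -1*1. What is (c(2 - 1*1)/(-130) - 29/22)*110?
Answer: -1874/13 ≈ -144.15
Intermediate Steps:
c(b) = -1
(c(2 - 1*1)/(-130) - 29/22)*110 = (-1/(-130) - 29/22)*110 = (-1*(-1/130) - 29*1/22)*110 = (1/130 - 29/22)*110 = -937/715*110 = -1874/13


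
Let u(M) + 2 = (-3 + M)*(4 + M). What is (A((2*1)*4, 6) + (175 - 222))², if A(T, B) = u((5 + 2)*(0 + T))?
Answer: 9803161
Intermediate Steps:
u(M) = -2 + (-3 + M)*(4 + M)
A(T, B) = -14 + 7*T + 49*T² (A(T, B) = -14 + (5 + 2)*(0 + T) + ((5 + 2)*(0 + T))² = -14 + 7*T + (7*T)² = -14 + 7*T + 49*T²)
(A((2*1)*4, 6) + (175 - 222))² = ((-14 + 7*((2*1)*4) + 49*((2*1)*4)²) + (175 - 222))² = ((-14 + 7*(2*4) + 49*(2*4)²) - 47)² = ((-14 + 7*8 + 49*8²) - 47)² = ((-14 + 56 + 49*64) - 47)² = ((-14 + 56 + 3136) - 47)² = (3178 - 47)² = 3131² = 9803161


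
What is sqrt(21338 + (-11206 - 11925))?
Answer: I*sqrt(1793) ≈ 42.344*I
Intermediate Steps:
sqrt(21338 + (-11206 - 11925)) = sqrt(21338 - 23131) = sqrt(-1793) = I*sqrt(1793)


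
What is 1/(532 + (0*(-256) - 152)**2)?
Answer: 1/23636 ≈ 4.2308e-5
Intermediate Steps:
1/(532 + (0*(-256) - 152)**2) = 1/(532 + (0 - 152)**2) = 1/(532 + (-152)**2) = 1/(532 + 23104) = 1/23636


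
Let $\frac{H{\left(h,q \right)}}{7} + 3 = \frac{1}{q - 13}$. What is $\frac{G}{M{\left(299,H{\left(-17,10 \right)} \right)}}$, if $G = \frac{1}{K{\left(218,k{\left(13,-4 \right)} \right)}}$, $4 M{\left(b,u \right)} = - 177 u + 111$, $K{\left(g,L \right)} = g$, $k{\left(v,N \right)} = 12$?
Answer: $\frac{2}{462269} \approx 4.3265 \cdot 10^{-6}$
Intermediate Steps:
$H{\left(h,q \right)} = -21 + \frac{7}{-13 + q}$ ($H{\left(h,q \right)} = -21 + \frac{7}{q - 13} = -21 + \frac{7}{-13 + q}$)
$M{\left(b,u \right)} = \frac{111}{4} - \frac{177 u}{4}$ ($M{\left(b,u \right)} = \frac{- 177 u + 111}{4} = \frac{111 - 177 u}{4} = \frac{111}{4} - \frac{177 u}{4}$)
$G = \frac{1}{218} \approx 0.0045872$
$\frac{G}{M{\left(299,H{\left(-17,10 \right)} \right)}} = \frac{1}{218 \left(\frac{111}{4} - \frac{177 \frac{7 \left(40 - 30\right)}{-13 + 10}}{4}\right)} = \frac{1}{218 \left(\frac{111}{4} - \frac{177 \frac{7 \left(40 - 30\right)}{-3}}{4}\right)} = \frac{1}{218 \left(\frac{111}{4} - \frac{177 \cdot 7 \left(- \frac{1}{3}\right) 10}{4}\right)} = \frac{1}{218 \left(\frac{111}{4} - - \frac{2065}{2}\right)} = \frac{1}{218 \left(\frac{111}{4} + \frac{2065}{2}\right)} = \frac{1}{218 \cdot \frac{4241}{4}} = \frac{1}{218} \cdot \frac{4}{4241} = \frac{2}{462269}$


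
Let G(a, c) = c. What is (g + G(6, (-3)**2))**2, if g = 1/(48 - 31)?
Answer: 23716/289 ≈ 82.062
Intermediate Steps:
g = 1/17 ≈ 0.058824
(g + G(6, (-3)**2))**2 = (1/17 + (-3)**2)**2 = (1/17 + 9)**2 = (154/17)**2 = 23716/289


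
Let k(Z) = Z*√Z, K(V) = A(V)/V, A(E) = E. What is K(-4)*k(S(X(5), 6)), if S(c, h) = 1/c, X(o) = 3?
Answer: √3/9 ≈ 0.19245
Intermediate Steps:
K(V) = 1 (K(V) = V/V = 1)
k(Z) = Z^(3/2)
K(-4)*k(S(X(5), 6)) = 1*(1/3)^(3/2) = 1*(⅓)^(3/2) = 1*(√3/9) = √3/9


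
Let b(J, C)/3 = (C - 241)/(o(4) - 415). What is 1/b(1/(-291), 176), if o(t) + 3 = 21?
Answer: 397/195 ≈ 2.0359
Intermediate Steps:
o(t) = 18 (o(t) = -3 + 21 = 18)
b(J, C) = 723/397 - 3*C/397 (b(J, C) = 3*((C - 241)/(18 - 415)) = 3*((-241 + C)/(-397)) = 3*((-241 + C)*(-1/397)) = 3*(241/397 - C/397) = 723/397 - 3*C/397)
1/b(1/(-291), 176) = 1/(723/397 - 3/397*176) = 1/(723/397 - 528/397) = 1/(195/397) = 397/195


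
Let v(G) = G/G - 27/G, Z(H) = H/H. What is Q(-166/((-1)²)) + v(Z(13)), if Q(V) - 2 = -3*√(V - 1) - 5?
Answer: -29 - 3*I*√167 ≈ -29.0 - 38.769*I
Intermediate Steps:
Z(H) = 1
Q(V) = -3 - 3*√(-1 + V) (Q(V) = 2 + (-3*√(V - 1) - 5) = 2 + (-3*√(-1 + V) - 5) = 2 + (-5 - 3*√(-1 + V)) = -3 - 3*√(-1 + V))
v(G) = 1 - 27/G
Q(-166/((-1)²)) + v(Z(13)) = (-3 - 3*√(-1 - 166/((-1)²))) + (-27 + 1)/1 = (-3 - 3*√(-1 - 166/1)) + 1*(-26) = (-3 - 3*√(-1 - 166*1)) - 26 = (-3 - 3*√(-1 - 166)) - 26 = (-3 - 3*I*√167) - 26 = -29 - 3*I*√167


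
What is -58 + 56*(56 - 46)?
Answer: 502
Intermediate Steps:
-58 + 56*(56 - 46) = -58 + 56*10 = -58 + 560 = 502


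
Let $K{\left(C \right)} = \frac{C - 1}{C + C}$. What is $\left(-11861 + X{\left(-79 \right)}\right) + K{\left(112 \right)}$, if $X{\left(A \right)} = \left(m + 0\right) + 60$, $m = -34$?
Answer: $- \frac{2650929}{224} \approx -11835.0$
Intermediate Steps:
$X{\left(A \right)} = 26$ ($X{\left(A \right)} = \left(-34 + 0\right) + 60 = -34 + 60 = 26$)
$K{\left(C \right)} = \frac{-1 + C}{2 C}$
$\left(-11861 + X{\left(-79 \right)}\right) + K{\left(112 \right)} = \left(-11861 + 26\right) + \frac{-1 + 112}{2 \cdot 112} = -11835 + \frac{1}{2} \cdot \frac{1}{112} \cdot 111 = -11835 + \frac{111}{224} = - \frac{2650929}{224}$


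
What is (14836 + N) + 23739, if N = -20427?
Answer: 18148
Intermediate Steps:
(14836 + N) + 23739 = (14836 - 20427) + 23739 = -5591 + 23739 = 18148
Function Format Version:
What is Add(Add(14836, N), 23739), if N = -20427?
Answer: 18148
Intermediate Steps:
Add(Add(14836, N), 23739) = Add(Add(14836, -20427), 23739) = Add(-5591, 23739) = 18148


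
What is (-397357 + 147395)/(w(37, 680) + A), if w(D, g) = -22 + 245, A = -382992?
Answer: 249962/382769 ≈ 0.65304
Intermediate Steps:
w(D, g) = 223
(-397357 + 147395)/(w(37, 680) + A) = (-397357 + 147395)/(223 - 382992) = -249962/(-382769) = -249962*(-1/382769) = 249962/382769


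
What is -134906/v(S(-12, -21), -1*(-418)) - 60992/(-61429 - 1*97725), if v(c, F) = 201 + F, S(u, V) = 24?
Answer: -10716537738/49258163 ≈ -217.56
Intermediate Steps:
-134906/v(S(-12, -21), -1*(-418)) - 60992/(-61429 - 1*97725) = -134906/(201 - 1*(-418)) - 60992/(-61429 - 1*97725) = -134906/(201 + 418) - 60992/(-61429 - 97725) = -134906/619 - 60992/(-159154) = -134906*1/619 - 60992*(-1/159154) = -134906/619 + 30496/79577 = -10716537738/49258163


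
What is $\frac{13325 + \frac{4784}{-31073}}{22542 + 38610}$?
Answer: $\frac{1384759}{6355104} \approx 0.2179$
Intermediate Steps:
$\frac{13325 + \frac{4784}{-31073}}{22542 + 38610} = \frac{13325 + 4784 \left(- \frac{1}{31073}\right)}{61152} = \left(13325 - \frac{208}{1351}\right) \frac{1}{61152} = \frac{18001867}{1351} \cdot \frac{1}{61152} = \frac{1384759}{6355104}$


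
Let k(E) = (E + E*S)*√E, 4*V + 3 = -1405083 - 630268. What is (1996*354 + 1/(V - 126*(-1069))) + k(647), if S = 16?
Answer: 528729034774/748289 + 10999*√647 ≈ 9.8636e+5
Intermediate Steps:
V = -1017677/2 (V = -¾ + (-1405083 - 630268)/4 = -¾ + (¼)*(-2035351) = -¾ - 2035351/4 = -1017677/2 ≈ -5.0884e+5)
k(E) = 17*E^(3/2) (k(E) = (E + E*16)*√E = (E + 16*E)*√E = (17*E)*√E = 17*E^(3/2))
(1996*354 + 1/(V - 126*(-1069))) + k(647) = (1996*354 + 1/(-1017677/2 - 126*(-1069))) + 17*647^(3/2) = (706584 + 1/(-1017677/2 + 134694)) + 17*(647*√647) = (706584 + 1/(-748289/2)) + 10999*√647 = (706584 - 2/748289) + 10999*√647 = 528729034774/748289 + 10999*√647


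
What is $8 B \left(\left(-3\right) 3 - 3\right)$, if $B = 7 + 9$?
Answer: $-1536$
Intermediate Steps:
$B = 16$
$8 B \left(\left(-3\right) 3 - 3\right) = 8 \cdot 16 \left(\left(-3\right) 3 - 3\right) = 128 \left(-9 - 3\right) = 128 \left(-12\right) = -1536$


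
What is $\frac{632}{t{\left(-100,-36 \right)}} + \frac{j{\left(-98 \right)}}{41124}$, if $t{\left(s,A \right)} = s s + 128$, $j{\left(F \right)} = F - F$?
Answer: $\frac{79}{1266} \approx 0.062401$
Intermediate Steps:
$j{\left(F \right)} = 0$
$t{\left(s,A \right)} = 128 + s^{2}$ ($t{\left(s,A \right)} = s^{2} + 128 = 128 + s^{2}$)
$\frac{632}{t{\left(-100,-36 \right)}} + \frac{j{\left(-98 \right)}}{41124} = \frac{632}{128 + \left(-100\right)^{2}} + \frac{0}{41124} = \frac{632}{128 + 10000} + 0 \cdot \frac{1}{41124} = \frac{632}{10128} + 0 = 632 \cdot \frac{1}{10128} + 0 = \frac{79}{1266} + 0 = \frac{79}{1266}$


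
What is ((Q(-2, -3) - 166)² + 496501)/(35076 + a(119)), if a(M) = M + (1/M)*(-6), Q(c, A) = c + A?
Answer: 62563298/4188199 ≈ 14.938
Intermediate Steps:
Q(c, A) = A + c
a(M) = M - 6/M
((Q(-2, -3) - 166)² + 496501)/(35076 + a(119)) = (((-3 - 2) - 166)² + 496501)/(35076 + (119 - 6/119)) = ((-5 - 166)² + 496501)/(35076 + (119 - 6*1/119)) = ((-171)² + 496501)/(35076 + (119 - 6/119)) = (29241 + 496501)/(35076 + 14155/119) = 525742/(4188199/119) = 525742*(119/4188199) = 62563298/4188199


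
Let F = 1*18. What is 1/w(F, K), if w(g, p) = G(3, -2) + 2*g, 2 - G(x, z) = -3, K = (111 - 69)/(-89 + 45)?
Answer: 1/41 ≈ 0.024390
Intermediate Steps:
F = 18
K = -21/22 (K = 42/(-44) = 42*(-1/44) = -21/22 ≈ -0.95455)
G(x, z) = 5 (G(x, z) = 2 - 1*(-3) = 2 + 3 = 5)
w(g, p) = 5 + 2*g
1/w(F, K) = 1/(5 + 2*18) = 1/(5 + 36) = 1/41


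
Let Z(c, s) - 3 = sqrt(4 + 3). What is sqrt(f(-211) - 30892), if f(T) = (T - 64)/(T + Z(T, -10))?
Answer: sqrt(-6425261 + 30892*sqrt(7))/sqrt(208 - sqrt(7)) ≈ 175.76*I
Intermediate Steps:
Z(c, s) = 3 + sqrt(7) (Z(c, s) = 3 + sqrt(4 + 3) = 3 + sqrt(7))
f(T) = (-64 + T)/(3 + T + sqrt(7)) (f(T) = (T - 64)/(T + (3 + sqrt(7))) = (-64 + T)/(3 + T + sqrt(7)))
sqrt(f(-211) - 30892) = sqrt((-64 - 211)/(3 - 211 + sqrt(7)) - 30892) = sqrt(-275/(-208 + sqrt(7)) - 30892) = sqrt(-30892 - 275/(-208 + sqrt(7)))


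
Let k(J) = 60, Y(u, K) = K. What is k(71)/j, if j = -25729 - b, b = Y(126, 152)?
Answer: -20/8627 ≈ -0.0023183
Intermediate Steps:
b = 152
j = -25881 (j = -25729 - 1*152 = -25729 - 152 = -25881)
k(71)/j = 60/(-25881) = 60*(-1/25881) = -20/8627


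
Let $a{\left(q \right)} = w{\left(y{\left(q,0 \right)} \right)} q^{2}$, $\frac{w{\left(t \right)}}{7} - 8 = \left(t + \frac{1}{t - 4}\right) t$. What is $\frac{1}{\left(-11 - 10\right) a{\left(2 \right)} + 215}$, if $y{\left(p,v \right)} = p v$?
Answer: $- \frac{1}{4489} \approx -0.00022277$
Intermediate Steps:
$w{\left(t \right)} = 56 + 7 t \left(t + \frac{1}{-4 + t}\right)$ ($w{\left(t \right)} = 56 + 7 \left(t + \frac{1}{t - 4}\right) t = 56 + 7 \left(t + \frac{1}{-4 + t}\right) t = 56 + 7 t \left(t + \frac{1}{-4 + t}\right)$)
$a{\left(q \right)} = 56 q^{2}$ ($a{\left(q \right)} = \frac{7 \left(-32 + \left(q 0\right)^{3} - 4 \left(q 0\right)^{2} + 9 q 0\right)}{-4 + q 0} q^{2} = \frac{7 \left(-32 + 0^{3} - 4 \cdot 0^{2} + 9 \cdot 0\right)}{-4 + 0} q^{2} = \frac{7 \left(-32 + 0 - 0 + 0\right)}{-4} q^{2} = 7 \left(- \frac{1}{4}\right) \left(-32 + 0 + 0 + 0\right) q^{2} = 7 \left(- \frac{1}{4}\right) \left(-32\right) q^{2} = 56 q^{2}$)
$\frac{1}{\left(-11 - 10\right) a{\left(2 \right)} + 215} = \frac{1}{\left(-11 - 10\right) 56 \cdot 2^{2} + 215} = \frac{1}{- 21 \cdot 56 \cdot 4 + 215} = \frac{1}{\left(-21\right) 224 + 215} = \frac{1}{-4704 + 215} = \frac{1}{-4489} = - \frac{1}{4489}$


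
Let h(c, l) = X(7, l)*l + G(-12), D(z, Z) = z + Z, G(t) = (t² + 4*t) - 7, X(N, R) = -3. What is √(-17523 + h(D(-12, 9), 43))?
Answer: I*√17563 ≈ 132.53*I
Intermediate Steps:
G(t) = -7 + t² + 4*t
D(z, Z) = Z + z
h(c, l) = 89 - 3*l (h(c, l) = -3*l + (-7 + (-12)² + 4*(-12)) = -3*l + (-7 + 144 - 48) = -3*l + 89 = 89 - 3*l)
√(-17523 + h(D(-12, 9), 43)) = √(-17523 + (89 - 3*43)) = √(-17523 + (89 - 129)) = √(-17523 - 40) = √(-17563) = I*√17563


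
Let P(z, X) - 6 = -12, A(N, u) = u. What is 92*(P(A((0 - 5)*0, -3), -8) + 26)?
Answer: 1840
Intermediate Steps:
P(z, X) = -6 (P(z, X) = 6 - 12 = -6)
92*(P(A((0 - 5)*0, -3), -8) + 26) = 92*(-6 + 26) = 92*20 = 1840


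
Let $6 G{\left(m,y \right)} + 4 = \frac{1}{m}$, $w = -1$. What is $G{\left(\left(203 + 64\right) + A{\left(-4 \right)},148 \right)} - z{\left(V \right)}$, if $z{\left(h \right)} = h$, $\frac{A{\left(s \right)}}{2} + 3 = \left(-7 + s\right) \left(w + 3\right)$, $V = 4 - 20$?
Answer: $\frac{6655}{434} \approx 15.334$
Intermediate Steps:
$V = -16$ ($V = 4 - 20 = -16$)
$A{\left(s \right)} = -34 + 4 s$ ($A{\left(s \right)} = -6 + 2 \left(-7 + s\right) \left(-1 + 3\right) = -6 + 2 \left(-7 + s\right) 2 = -6 + 2 \left(-14 + 2 s\right) = -6 + \left(-28 + 4 s\right) = -34 + 4 s$)
$G{\left(m,y \right)} = - \frac{2}{3} + \frac{1}{6 m}$
$G{\left(\left(203 + 64\right) + A{\left(-4 \right)},148 \right)} - z{\left(V \right)} = \frac{1 - 4 \left(\left(203 + 64\right) + \left(-34 + 4 \left(-4\right)\right)\right)}{6 \left(\left(203 + 64\right) + \left(-34 + 4 \left(-4\right)\right)\right)} - -16 = \frac{1 - 4 \left(267 - 50\right)}{6 \left(267 - 50\right)} + 16 = \frac{1 - 868}{6 \cdot 217} + 16 = \frac{1}{6} \cdot \frac{1}{217} \left(1 - 868\right) + 16 = \frac{1}{6} \cdot \frac{1}{217} \left(-867\right) + 16 = - \frac{289}{434} + 16 = \frac{6655}{434}$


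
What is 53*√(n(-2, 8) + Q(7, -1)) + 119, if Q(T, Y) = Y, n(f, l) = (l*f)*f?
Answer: 119 + 53*√31 ≈ 414.09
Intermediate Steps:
n(f, l) = l*f² (n(f, l) = (f*l)*f = l*f²)
53*√(n(-2, 8) + Q(7, -1)) + 119 = 53*√(8*(-2)² - 1) + 119 = 53*√(8*4 - 1) + 119 = 53*√(32 - 1) + 119 = 53*√31 + 119 = 119 + 53*√31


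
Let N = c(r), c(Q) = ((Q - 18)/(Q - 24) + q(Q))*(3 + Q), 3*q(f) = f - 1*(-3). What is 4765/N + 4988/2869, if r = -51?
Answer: 432032473/51917424 ≈ 8.3215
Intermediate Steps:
q(f) = 1 + f/3 (q(f) = (f - 1*(-3))/3 = (f + 3)/3 = (3 + f)/3 = 1 + f/3)
c(Q) = (3 + Q)*(1 + Q/3 + (-18 + Q)/(-24 + Q)) (c(Q) = ((Q - 18)/(Q - 24) + (1 + Q/3))*(3 + Q) = ((-18 + Q)/(-24 + Q) + (1 + Q/3))*(3 + Q) = (1 + Q/3 + (-18 + Q)/(-24 + Q))*(3 + Q) = (3 + Q)*(1 + Q/3 + (-18 + Q)/(-24 + Q)))
N = 18096/25 (N = (-378 + (-51)**3 - 180*(-51) - 15*(-51)**2)/(3*(-24 - 51)) = (1/3)*(-378 - 132651 + 9180 - 15*2601)/(-75) = (1/3)*(-1/75)*(-378 - 132651 + 9180 - 39015) = (1/3)*(-1/75)*(-162864) = 18096/25 ≈ 723.84)
4765/N + 4988/2869 = 4765/(18096/25) + 4988/2869 = 4765*(25/18096) + 4988*(1/2869) = 119125/18096 + 4988/2869 = 432032473/51917424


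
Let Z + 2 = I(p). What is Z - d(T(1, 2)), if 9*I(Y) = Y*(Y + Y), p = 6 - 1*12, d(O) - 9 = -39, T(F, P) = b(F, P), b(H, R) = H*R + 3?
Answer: 36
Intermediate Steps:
b(H, R) = 3 + H*R
T(F, P) = 3 + F*P
d(O) = -30 (d(O) = 9 - 39 = -30)
p = -6 (p = 6 - 12 = -6)
I(Y) = 2*Y²/9 (I(Y) = (Y*(Y + Y))/9 = (Y*(2*Y))/9 = (2*Y²)/9 = 2*Y²/9)
Z = 6 (Z = -2 + (2/9)*(-6)² = -2 + (2/9)*36 = -2 + 8 = 6)
Z - d(T(1, 2)) = 6 - 1*(-30) = 6 + 30 = 36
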